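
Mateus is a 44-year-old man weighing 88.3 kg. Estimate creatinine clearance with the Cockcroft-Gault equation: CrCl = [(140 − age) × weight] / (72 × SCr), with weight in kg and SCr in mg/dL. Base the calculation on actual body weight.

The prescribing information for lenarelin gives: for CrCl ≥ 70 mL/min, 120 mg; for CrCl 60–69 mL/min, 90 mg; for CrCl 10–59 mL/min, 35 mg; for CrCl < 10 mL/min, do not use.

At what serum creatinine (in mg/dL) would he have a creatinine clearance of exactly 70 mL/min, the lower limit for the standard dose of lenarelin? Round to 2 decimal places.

1.68 mg/dL

Standard dose requires CrCl ≥ 70 mL/min.
Set (140 − 44) × 88.3 / (72 × SCr) = 70
SCr = (140 − 44) × 88.3 / (72 × 70) = 1.682 mg/dL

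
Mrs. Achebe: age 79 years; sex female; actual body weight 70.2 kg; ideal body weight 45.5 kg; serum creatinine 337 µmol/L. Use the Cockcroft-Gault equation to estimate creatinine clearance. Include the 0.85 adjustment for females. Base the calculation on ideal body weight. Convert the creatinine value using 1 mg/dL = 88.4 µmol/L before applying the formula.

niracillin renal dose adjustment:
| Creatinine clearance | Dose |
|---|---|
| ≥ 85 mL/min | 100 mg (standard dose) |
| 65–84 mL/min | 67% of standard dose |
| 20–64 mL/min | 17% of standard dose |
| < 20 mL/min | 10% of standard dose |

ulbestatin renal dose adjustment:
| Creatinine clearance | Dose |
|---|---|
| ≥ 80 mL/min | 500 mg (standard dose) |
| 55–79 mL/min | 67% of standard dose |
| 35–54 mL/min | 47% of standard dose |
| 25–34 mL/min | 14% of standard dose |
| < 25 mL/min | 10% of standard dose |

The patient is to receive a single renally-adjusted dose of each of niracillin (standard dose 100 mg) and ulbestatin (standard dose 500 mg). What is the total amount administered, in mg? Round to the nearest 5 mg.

SCr = 337 / 88.4 = 3.812 mg/dL
CrCl = (140 − 79) × 45.5 / (72 × 3.812) × 0.85 = 2775.5 / 274.46 × 0.85 ≈ 8.6 mL/min
CrCl ≈ 9 mL/min.
niracillin: < 20 mL/min → 10% of 100 mg = 10 mg.
ulbestatin: < 25 mL/min → 10% of 500 mg = 50 mg.
Total = 10 + 50 = 60 mg.

60 mg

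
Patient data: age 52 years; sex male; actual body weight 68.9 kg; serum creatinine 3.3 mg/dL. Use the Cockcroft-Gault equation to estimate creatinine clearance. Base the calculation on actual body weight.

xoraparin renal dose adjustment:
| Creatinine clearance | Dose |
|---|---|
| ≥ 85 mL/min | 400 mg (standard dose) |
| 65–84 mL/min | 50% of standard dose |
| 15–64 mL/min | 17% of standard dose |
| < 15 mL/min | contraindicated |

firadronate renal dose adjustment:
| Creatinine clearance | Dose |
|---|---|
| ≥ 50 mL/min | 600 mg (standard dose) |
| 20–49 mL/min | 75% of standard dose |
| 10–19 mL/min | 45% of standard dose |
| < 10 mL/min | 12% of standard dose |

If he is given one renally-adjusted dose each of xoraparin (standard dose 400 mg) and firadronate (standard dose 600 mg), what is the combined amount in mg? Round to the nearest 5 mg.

520 mg

CrCl = (140 − 52) × 68.9 / (72 × 3.3) = 6063.2 / 237.60 ≈ 25.5 mL/min
CrCl ≈ 26 mL/min.
xoraparin: 15–64 mL/min → 17% of 400 mg = 68 mg.
firadronate: 20–49 mL/min → 75% of 600 mg = 450 mg.
Total = 68 + 450 = 518 mg.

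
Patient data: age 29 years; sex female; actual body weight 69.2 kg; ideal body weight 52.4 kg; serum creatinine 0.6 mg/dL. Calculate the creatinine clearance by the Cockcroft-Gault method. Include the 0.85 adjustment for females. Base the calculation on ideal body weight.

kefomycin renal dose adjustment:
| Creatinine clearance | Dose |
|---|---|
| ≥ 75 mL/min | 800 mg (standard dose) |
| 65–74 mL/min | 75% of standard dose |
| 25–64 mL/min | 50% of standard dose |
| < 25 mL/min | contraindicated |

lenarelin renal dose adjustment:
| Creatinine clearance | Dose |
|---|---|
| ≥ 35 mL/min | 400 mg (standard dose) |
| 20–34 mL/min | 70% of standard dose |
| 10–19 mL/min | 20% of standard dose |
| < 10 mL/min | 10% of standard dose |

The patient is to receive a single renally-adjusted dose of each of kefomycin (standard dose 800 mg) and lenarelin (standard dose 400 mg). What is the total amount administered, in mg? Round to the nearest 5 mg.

CrCl = (140 − 29) × 52.4 / (72 × 0.6) × 0.85 = 5816.4 / 43.20 × 0.85 ≈ 114.4 mL/min
CrCl ≈ 114 mL/min.
kefomycin: ≥ 75 mL/min → 100% of 800 mg = 800 mg.
lenarelin: ≥ 35 mL/min → 100% of 400 mg = 400 mg.
Total = 800 + 400 = 1200 mg.

1200 mg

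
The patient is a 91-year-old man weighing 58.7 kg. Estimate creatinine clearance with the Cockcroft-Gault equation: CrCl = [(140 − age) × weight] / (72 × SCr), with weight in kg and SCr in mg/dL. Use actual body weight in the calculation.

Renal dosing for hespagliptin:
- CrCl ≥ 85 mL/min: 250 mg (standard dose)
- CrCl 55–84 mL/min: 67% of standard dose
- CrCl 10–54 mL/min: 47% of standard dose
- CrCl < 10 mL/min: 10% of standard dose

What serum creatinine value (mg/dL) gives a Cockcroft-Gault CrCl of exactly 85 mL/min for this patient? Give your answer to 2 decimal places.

Standard dose requires CrCl ≥ 85 mL/min.
Set (140 − 91) × 58.7 / (72 × SCr) = 85
SCr = (140 − 91) × 58.7 / (72 × 85) = 0.470 mg/dL

0.47 mg/dL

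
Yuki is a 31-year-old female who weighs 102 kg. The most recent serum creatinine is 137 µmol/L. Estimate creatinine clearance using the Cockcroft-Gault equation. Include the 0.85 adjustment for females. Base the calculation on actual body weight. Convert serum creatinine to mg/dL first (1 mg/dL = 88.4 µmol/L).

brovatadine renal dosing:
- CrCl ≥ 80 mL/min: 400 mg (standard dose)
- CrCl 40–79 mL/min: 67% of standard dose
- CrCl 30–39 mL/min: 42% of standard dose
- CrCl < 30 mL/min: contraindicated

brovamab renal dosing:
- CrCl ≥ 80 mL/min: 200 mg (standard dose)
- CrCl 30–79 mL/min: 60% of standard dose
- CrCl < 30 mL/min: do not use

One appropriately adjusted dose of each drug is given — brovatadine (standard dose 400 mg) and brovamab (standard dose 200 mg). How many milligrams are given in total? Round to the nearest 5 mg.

600 mg

SCr = 137 / 88.4 = 1.55 mg/dL
CrCl = (140 − 31) × 102 / (72 × 1.55) × 0.85 = 11118.0 / 111.60 × 0.85 ≈ 84.7 mL/min
CrCl ≈ 85 mL/min.
brovatadine: ≥ 80 mL/min → 100% of 400 mg = 400 mg.
brovamab: ≥ 80 mL/min → 100% of 200 mg = 200 mg.
Total = 400 + 200 = 600 mg.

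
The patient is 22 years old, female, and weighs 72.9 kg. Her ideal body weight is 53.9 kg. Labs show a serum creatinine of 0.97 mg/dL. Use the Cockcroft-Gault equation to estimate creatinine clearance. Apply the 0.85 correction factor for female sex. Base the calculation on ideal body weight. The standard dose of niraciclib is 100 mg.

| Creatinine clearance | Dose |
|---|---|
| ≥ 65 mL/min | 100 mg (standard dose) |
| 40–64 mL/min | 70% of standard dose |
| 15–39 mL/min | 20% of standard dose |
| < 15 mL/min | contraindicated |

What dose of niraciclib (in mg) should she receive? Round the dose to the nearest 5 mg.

CrCl = (140 − 22) × 53.9 / (72 × 0.97) × 0.85 = 6360.2 / 69.84 × 0.85 ≈ 77.4 mL/min
CrCl ≈ 77 mL/min → bracket ≥ 65 mL/min.
100% of 100 mg = 100 mg

100 mg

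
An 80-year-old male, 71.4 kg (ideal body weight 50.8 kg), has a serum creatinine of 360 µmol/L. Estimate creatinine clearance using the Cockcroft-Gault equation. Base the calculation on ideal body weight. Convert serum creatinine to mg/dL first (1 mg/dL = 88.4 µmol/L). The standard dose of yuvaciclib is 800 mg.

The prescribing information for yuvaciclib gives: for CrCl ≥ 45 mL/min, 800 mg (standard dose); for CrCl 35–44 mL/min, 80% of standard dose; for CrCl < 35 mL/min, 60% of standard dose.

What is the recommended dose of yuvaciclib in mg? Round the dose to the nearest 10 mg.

480 mg

SCr = 360 / 88.4 = 4.072 mg/dL
CrCl = (140 − 80) × 50.8 / (72 × 4.072) = 3048.0 / 293.18 ≈ 10.4 mL/min
CrCl ≈ 10 mL/min → bracket < 35 mL/min.
60% of 800 mg = 480 mg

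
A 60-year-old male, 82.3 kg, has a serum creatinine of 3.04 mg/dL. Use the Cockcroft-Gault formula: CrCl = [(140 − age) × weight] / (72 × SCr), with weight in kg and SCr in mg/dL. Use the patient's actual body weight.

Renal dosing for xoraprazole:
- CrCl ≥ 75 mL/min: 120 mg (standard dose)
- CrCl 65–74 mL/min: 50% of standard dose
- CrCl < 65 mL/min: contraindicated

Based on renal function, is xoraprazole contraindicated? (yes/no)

CrCl = (140 − 60) × 82.3 / (72 × 3.04) = 6584.0 / 218.88 ≈ 30.1 mL/min
CrCl ≈ 30 mL/min, which is < 65 mL/min.

yes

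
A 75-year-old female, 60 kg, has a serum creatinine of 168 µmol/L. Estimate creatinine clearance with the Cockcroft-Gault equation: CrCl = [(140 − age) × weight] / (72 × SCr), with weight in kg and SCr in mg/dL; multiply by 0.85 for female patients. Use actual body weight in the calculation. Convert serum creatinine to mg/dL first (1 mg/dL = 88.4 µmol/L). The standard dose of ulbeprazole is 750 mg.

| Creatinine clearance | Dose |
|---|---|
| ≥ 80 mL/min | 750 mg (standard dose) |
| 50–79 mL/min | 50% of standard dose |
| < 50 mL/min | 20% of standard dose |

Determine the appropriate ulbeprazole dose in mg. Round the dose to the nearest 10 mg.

150 mg

SCr = 168 / 88.4 = 1.9 mg/dL
CrCl = (140 − 75) × 60 / (72 × 1.9) × 0.85 = 3900.0 / 136.80 × 0.85 ≈ 24.2 mL/min
CrCl ≈ 24 mL/min → bracket < 50 mL/min.
20% of 750 mg = 150 mg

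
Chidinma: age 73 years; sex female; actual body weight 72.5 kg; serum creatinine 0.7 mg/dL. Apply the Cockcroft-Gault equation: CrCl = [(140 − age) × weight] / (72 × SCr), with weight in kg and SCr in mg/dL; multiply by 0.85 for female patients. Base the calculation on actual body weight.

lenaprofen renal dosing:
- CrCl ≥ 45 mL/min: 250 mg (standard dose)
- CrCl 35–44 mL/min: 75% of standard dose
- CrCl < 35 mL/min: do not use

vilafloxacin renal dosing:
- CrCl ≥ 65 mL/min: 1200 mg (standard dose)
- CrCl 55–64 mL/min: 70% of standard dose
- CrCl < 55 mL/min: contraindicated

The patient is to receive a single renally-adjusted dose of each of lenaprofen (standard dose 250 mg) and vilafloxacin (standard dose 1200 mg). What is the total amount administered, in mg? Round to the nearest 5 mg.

CrCl = (140 − 73) × 72.5 / (72 × 0.7) × 0.85 = 4857.5 / 50.40 × 0.85 ≈ 81.9 mL/min
CrCl ≈ 82 mL/min.
lenaprofen: ≥ 45 mL/min → 100% of 250 mg = 250 mg.
vilafloxacin: ≥ 65 mL/min → 100% of 1200 mg = 1200 mg.
Total = 250 + 1200 = 1450 mg.

1450 mg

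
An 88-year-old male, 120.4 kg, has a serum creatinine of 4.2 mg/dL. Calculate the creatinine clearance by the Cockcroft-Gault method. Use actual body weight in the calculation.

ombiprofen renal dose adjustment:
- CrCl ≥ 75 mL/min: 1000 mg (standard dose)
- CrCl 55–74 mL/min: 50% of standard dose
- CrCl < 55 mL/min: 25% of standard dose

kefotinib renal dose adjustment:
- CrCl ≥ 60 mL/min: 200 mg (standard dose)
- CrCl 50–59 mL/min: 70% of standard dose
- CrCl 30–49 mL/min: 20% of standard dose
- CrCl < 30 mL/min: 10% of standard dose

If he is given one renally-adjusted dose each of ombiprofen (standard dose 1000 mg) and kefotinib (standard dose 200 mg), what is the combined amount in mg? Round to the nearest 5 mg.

CrCl = (140 − 88) × 120.4 / (72 × 4.2) = 6260.8 / 302.40 ≈ 20.7 mL/min
CrCl ≈ 21 mL/min.
ombiprofen: < 55 mL/min → 25% of 1000 mg = 250 mg.
kefotinib: < 30 mL/min → 10% of 200 mg = 20 mg.
Total = 250 + 20 = 270 mg.

270 mg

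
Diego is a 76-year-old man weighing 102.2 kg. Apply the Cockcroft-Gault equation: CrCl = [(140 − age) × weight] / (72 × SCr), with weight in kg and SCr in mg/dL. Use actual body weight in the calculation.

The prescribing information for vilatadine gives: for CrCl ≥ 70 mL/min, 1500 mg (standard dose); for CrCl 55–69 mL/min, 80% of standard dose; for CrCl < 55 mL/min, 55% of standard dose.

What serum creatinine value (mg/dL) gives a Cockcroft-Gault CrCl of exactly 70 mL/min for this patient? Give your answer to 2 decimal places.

Standard dose requires CrCl ≥ 70 mL/min.
Set (140 − 76) × 102.2 / (72 × SCr) = 70
SCr = (140 − 76) × 102.2 / (72 × 70) = 1.298 mg/dL

1.30 mg/dL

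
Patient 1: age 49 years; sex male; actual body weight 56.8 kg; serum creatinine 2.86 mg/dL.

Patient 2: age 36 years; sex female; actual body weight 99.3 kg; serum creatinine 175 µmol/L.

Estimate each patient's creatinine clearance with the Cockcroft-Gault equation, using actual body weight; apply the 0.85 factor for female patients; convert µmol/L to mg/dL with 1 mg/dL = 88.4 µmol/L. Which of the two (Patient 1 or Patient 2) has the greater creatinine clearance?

Patient 2

Patient 1: CrCl = (140 − 49) × 56.8 / (72 × 2.86) = 5168.8 / 205.92 ≈ 25.1 mL/min
Patient 2: SCr = 175 / 88.4 = 1.98 mg/dL
Patient 2: CrCl = (140 − 36) × 99.3 / (72 × 1.98) × 0.85 = 10327.2 / 142.56 × 0.85 ≈ 61.6 mL/min
25.1 vs 61.6 mL/min → Patient 2 is higher.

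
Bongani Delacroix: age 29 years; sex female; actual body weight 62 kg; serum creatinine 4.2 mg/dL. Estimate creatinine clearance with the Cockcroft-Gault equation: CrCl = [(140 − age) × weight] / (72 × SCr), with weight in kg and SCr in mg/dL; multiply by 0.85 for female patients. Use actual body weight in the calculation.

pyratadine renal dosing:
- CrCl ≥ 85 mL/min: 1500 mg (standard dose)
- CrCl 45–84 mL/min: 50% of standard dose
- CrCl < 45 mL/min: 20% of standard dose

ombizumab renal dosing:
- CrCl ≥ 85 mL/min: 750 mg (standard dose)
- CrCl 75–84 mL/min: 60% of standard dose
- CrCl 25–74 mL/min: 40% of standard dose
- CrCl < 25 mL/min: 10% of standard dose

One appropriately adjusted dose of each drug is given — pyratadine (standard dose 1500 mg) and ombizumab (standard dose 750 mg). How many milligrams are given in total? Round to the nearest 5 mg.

CrCl = (140 − 29) × 62 / (72 × 4.2) × 0.85 = 6882.0 / 302.40 × 0.85 ≈ 19.3 mL/min
CrCl ≈ 19 mL/min.
pyratadine: < 45 mL/min → 20% of 1500 mg = 300 mg.
ombizumab: < 25 mL/min → 10% of 750 mg = 75 mg.
Total = 300 + 75 = 375 mg.

375 mg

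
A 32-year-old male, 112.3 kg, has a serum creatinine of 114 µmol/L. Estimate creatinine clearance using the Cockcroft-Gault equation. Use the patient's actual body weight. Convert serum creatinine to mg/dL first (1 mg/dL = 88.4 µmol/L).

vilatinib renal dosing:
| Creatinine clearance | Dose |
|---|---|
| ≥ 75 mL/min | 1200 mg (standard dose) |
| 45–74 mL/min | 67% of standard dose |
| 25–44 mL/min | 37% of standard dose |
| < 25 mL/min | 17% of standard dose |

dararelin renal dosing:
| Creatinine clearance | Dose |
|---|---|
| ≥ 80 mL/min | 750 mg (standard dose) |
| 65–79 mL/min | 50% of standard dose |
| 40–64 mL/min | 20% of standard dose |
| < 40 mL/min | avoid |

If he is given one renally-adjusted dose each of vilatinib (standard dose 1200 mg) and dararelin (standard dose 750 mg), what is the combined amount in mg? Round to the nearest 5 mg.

1950 mg

SCr = 114 / 88.4 = 1.29 mg/dL
CrCl = (140 − 32) × 112.3 / (72 × 1.29) = 12128.4 / 92.88 ≈ 130.6 mL/min
CrCl ≈ 131 mL/min.
vilatinib: ≥ 75 mL/min → 100% of 1200 mg = 1200 mg.
dararelin: ≥ 80 mL/min → 100% of 750 mg = 750 mg.
Total = 1200 + 750 = 1950 mg.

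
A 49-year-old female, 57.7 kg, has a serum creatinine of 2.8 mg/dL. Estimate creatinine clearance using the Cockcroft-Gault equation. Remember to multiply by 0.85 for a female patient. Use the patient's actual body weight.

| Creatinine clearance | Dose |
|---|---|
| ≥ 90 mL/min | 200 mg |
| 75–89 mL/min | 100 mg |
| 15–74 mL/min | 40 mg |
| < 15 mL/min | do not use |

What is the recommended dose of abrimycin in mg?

CrCl = (140 − 49) × 57.7 / (72 × 2.8) × 0.85 = 5250.7 / 201.60 × 0.85 ≈ 22.1 mL/min
CrCl ≈ 22 mL/min → bracket 15–74 mL/min.
Dose for this bracket: 40 mg.

40 mg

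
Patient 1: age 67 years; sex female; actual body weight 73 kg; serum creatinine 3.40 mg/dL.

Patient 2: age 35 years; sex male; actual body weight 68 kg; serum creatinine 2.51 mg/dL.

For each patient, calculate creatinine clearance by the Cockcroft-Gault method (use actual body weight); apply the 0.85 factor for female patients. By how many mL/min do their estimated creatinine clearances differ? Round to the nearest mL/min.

Patient 1: CrCl = (140 − 67) × 73 / (72 × 3.4) × 0.85 = 5329.0 / 244.80 × 0.85 ≈ 18.5 mL/min
Patient 2: CrCl = (140 − 35) × 68 / (72 × 2.51) = 7140.0 / 180.72 ≈ 39.5 mL/min
|18.5 − 39.5| = 21.0 mL/min

21 mL/min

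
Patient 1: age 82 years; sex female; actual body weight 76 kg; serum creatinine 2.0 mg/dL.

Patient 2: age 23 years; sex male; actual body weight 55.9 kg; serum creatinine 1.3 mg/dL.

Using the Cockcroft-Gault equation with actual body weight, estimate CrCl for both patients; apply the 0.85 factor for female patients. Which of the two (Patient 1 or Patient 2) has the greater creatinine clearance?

Patient 2

Patient 1: CrCl = (140 − 82) × 76 / (72 × 2) × 0.85 = 4408.0 / 144.00 × 0.85 ≈ 26.0 mL/min
Patient 2: CrCl = (140 − 23) × 55.9 / (72 × 1.3) = 6540.3 / 93.60 ≈ 69.9 mL/min
26.0 vs 69.9 mL/min → Patient 2 is higher.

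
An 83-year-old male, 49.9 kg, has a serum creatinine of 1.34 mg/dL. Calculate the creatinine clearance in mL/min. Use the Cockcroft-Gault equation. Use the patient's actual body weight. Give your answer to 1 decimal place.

CrCl = (140 − 83) × 49.9 / (72 × 1.34) = 2844.3 / 96.48 ≈ 29.5 mL/min

29.5 mL/min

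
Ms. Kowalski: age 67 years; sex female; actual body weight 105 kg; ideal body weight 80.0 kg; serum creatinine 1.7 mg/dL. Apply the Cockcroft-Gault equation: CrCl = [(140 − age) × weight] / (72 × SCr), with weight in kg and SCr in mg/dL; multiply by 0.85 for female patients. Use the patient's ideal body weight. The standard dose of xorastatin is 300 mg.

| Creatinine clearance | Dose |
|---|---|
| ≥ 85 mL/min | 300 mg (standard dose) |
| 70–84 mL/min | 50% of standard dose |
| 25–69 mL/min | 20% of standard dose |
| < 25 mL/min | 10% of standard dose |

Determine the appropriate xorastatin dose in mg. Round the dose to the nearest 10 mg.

CrCl = (140 − 67) × 80 / (72 × 1.7) × 0.85 = 5840.0 / 122.40 × 0.85 ≈ 40.6 mL/min
CrCl ≈ 41 mL/min → bracket 25–69 mL/min.
20% of 300 mg = 60 mg

60 mg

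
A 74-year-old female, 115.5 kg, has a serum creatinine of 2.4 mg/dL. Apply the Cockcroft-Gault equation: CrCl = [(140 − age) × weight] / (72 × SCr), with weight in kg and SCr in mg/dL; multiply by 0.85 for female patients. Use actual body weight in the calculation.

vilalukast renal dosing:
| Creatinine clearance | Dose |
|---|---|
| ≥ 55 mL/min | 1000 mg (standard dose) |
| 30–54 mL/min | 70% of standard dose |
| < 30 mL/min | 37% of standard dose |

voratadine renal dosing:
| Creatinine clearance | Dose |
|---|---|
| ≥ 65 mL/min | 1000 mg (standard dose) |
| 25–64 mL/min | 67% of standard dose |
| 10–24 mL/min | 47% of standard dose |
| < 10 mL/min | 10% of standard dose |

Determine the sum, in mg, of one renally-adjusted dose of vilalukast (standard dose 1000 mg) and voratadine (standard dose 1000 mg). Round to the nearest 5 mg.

CrCl = (140 − 74) × 115.5 / (72 × 2.4) × 0.85 = 7623.0 / 172.80 × 0.85 ≈ 37.5 mL/min
CrCl ≈ 37 mL/min.
vilalukast: 30–54 mL/min → 70% of 1000 mg = 700 mg.
voratadine: 25–64 mL/min → 67% of 1000 mg = 670 mg.
Total = 700 + 670 = 1370 mg.

1370 mg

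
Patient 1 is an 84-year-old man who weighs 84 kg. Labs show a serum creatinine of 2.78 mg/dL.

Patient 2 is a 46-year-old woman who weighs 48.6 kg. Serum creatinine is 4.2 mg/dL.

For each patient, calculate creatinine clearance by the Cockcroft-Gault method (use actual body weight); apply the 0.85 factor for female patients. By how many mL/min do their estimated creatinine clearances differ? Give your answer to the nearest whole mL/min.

11 mL/min

Patient 1: CrCl = (140 − 84) × 84 / (72 × 2.78) = 4704.0 / 200.16 ≈ 23.5 mL/min
Patient 2: CrCl = (140 − 46) × 48.6 / (72 × 4.2) × 0.85 = 4568.4 / 302.40 × 0.85 ≈ 12.8 mL/min
|23.5 − 12.8| = 10.7 mL/min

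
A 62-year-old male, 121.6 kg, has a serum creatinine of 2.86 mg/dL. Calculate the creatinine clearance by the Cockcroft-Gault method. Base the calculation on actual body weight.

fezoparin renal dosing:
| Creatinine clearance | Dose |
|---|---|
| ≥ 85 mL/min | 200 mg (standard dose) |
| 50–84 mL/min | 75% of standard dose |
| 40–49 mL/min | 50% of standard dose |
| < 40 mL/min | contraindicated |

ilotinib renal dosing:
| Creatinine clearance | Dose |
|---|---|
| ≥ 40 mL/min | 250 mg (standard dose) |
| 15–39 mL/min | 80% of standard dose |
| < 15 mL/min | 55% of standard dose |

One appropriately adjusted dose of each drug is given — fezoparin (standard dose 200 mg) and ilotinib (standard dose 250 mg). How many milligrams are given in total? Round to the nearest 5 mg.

CrCl = (140 − 62) × 121.6 / (72 × 2.86) = 9484.8 / 205.92 ≈ 46.1 mL/min
CrCl ≈ 46 mL/min.
fezoparin: 40–49 mL/min → 50% of 200 mg = 100 mg.
ilotinib: ≥ 40 mL/min → 100% of 250 mg = 250 mg.
Total = 100 + 250 = 350 mg.

350 mg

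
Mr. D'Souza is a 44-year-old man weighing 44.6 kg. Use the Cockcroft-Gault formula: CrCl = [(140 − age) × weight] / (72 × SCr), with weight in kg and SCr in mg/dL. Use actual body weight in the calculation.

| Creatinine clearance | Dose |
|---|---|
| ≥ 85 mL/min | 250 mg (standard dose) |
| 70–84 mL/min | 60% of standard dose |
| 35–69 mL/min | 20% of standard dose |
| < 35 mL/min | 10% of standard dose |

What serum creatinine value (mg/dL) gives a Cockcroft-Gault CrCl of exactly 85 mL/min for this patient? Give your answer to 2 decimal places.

0.70 mg/dL

Standard dose requires CrCl ≥ 85 mL/min.
Set (140 − 44) × 44.6 / (72 × SCr) = 85
SCr = (140 − 44) × 44.6 / (72 × 85) = 0.700 mg/dL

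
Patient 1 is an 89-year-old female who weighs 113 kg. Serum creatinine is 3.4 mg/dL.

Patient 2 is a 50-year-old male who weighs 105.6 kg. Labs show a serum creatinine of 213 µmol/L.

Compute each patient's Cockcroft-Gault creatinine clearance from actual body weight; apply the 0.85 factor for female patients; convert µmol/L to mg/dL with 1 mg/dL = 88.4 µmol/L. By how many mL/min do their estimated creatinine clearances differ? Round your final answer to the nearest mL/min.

Patient 1: CrCl = (140 − 89) × 113 / (72 × 3.4) × 0.85 = 5763.0 / 244.80 × 0.85 ≈ 20.0 mL/min
Patient 2: SCr = 213 / 88.4 = 2.41 mg/dL
Patient 2: CrCl = (140 − 50) × 105.6 / (72 × 2.41) = 9504.0 / 173.52 ≈ 54.8 mL/min
|20.0 − 54.8| = 34.8 mL/min

35 mL/min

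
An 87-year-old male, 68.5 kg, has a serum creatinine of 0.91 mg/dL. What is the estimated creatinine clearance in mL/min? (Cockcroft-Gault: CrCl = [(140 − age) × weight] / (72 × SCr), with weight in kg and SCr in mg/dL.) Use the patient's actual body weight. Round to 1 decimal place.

CrCl = (140 − 87) × 68.5 / (72 × 0.91) = 3630.5 / 65.52 ≈ 55.4 mL/min

55.4 mL/min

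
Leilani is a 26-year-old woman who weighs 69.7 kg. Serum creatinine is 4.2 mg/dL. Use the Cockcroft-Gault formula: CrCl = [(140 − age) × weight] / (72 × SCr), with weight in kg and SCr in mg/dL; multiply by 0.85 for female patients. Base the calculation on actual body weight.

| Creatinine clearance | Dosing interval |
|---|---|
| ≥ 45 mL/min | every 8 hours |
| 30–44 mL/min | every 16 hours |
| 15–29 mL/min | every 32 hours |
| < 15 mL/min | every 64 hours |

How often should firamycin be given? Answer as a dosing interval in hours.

every 32 hours

CrCl = (140 − 26) × 69.7 / (72 × 4.2) × 0.85 = 7945.8 / 302.40 × 0.85 ≈ 22.3 mL/min
CrCl ≈ 22 mL/min → bracket 15–29 mL/min → every 32 hours.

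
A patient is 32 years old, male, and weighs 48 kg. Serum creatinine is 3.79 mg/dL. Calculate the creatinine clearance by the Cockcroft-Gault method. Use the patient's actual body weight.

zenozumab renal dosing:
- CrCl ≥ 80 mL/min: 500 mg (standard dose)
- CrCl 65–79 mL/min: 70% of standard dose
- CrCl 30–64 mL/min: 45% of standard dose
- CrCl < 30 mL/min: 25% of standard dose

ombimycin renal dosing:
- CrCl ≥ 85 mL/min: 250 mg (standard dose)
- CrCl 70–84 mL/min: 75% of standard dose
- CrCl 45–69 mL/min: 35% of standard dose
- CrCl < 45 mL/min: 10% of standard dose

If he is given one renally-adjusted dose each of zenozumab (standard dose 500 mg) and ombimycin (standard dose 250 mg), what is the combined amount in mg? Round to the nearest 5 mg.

CrCl = (140 − 32) × 48 / (72 × 3.79) = 5184.0 / 272.88 ≈ 19.0 mL/min
CrCl ≈ 19 mL/min.
zenozumab: < 30 mL/min → 25% of 500 mg = 125 mg.
ombimycin: < 45 mL/min → 10% of 250 mg = 25 mg.
Total = 125 + 25 = 150 mg.

150 mg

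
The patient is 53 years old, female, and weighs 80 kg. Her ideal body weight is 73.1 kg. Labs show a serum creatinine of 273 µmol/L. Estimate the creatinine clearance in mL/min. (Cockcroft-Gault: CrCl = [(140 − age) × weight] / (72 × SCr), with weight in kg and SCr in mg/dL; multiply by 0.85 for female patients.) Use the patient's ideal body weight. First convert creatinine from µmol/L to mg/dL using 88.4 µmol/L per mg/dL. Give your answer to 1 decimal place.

24.3 mL/min

SCr = 273 / 88.4 = 3.088 mg/dL
CrCl = (140 − 53) × 73.1 / (72 × 3.088) × 0.85 = 6359.7 / 222.34 × 0.85 ≈ 24.3 mL/min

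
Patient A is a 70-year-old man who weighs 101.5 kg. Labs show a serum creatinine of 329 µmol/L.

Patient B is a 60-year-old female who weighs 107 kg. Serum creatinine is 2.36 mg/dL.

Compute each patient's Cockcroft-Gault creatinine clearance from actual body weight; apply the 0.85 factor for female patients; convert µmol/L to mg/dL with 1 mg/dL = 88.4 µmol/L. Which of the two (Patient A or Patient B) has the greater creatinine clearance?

Patient A: SCr = 329 / 88.4 = 3.722 mg/dL
Patient A: CrCl = (140 − 70) × 101.5 / (72 × 3.722) = 7105.0 / 267.98 ≈ 26.5 mL/min
Patient B: CrCl = (140 − 60) × 107 / (72 × 2.36) × 0.85 = 8560.0 / 169.92 × 0.85 ≈ 42.8 mL/min
26.5 vs 42.8 mL/min → Patient B is higher.

Patient B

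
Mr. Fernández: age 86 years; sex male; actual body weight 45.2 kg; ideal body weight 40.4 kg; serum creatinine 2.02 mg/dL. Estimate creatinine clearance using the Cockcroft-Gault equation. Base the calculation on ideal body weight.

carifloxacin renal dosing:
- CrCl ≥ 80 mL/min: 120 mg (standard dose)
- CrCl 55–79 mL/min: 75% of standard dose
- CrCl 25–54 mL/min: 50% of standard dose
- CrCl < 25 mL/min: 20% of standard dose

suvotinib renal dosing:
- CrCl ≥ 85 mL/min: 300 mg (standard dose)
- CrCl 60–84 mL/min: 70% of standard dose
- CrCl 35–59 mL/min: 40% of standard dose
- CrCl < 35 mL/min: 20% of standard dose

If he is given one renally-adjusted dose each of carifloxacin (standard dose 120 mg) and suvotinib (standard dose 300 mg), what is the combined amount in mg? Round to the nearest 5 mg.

85 mg

CrCl = (140 − 86) × 40.4 / (72 × 2.02) = 2181.6 / 145.44 ≈ 15.0 mL/min
CrCl ≈ 15 mL/min.
carifloxacin: < 25 mL/min → 20% of 120 mg = 24 mg.
suvotinib: < 35 mL/min → 20% of 300 mg = 60 mg.
Total = 24 + 60 = 84 mg.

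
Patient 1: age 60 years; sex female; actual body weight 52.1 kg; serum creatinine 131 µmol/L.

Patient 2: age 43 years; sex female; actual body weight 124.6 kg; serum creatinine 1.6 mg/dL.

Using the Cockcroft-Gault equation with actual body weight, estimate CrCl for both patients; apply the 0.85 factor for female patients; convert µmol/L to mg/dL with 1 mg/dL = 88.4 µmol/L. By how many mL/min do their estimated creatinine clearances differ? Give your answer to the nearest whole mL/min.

Patient 1: SCr = 131 / 88.4 = 1.482 mg/dL
Patient 1: CrCl = (140 − 60) × 52.1 / (72 × 1.482) × 0.85 = 4168.0 / 106.70 × 0.85 ≈ 33.2 mL/min
Patient 2: CrCl = (140 − 43) × 124.6 / (72 × 1.6) × 0.85 = 12086.2 / 115.20 × 0.85 ≈ 89.2 mL/min
|33.2 − 89.2| = 56.0 mL/min

56 mL/min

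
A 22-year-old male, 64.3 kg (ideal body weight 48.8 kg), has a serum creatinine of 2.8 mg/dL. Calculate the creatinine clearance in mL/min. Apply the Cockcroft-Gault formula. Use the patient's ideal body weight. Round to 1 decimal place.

28.6 mL/min

CrCl = (140 − 22) × 48.8 / (72 × 2.8) = 5758.4 / 201.60 ≈ 28.6 mL/min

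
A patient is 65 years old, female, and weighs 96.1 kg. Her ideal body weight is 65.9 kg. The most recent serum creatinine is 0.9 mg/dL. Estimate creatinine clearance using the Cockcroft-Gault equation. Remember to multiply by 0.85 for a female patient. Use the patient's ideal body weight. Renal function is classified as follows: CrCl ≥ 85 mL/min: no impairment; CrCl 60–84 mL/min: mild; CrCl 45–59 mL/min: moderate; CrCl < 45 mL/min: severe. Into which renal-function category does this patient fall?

CrCl = (140 − 65) × 65.9 / (72 × 0.9) × 0.85 = 4942.5 / 64.80 × 0.85 ≈ 64.8 mL/min
65 mL/min falls in the 'mild' range.

mild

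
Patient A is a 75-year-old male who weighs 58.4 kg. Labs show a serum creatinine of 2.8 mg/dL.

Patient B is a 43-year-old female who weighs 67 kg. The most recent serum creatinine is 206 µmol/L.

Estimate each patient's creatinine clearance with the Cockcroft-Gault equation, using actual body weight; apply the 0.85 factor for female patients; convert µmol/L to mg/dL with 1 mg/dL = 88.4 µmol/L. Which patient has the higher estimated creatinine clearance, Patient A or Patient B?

Patient A: CrCl = (140 − 75) × 58.4 / (72 × 2.8) = 3796.0 / 201.60 ≈ 18.8 mL/min
Patient B: SCr = 206 / 88.4 = 2.33 mg/dL
Patient B: CrCl = (140 − 43) × 67 / (72 × 2.33) × 0.85 = 6499.0 / 167.76 × 0.85 ≈ 32.9 mL/min
18.8 vs 32.9 mL/min → Patient B is higher.

Patient B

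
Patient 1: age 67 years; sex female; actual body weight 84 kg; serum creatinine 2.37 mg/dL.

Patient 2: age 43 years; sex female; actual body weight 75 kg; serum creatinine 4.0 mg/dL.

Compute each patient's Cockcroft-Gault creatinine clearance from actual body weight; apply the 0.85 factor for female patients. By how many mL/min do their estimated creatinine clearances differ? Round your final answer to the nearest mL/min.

9 mL/min

Patient 1: CrCl = (140 − 67) × 84 / (72 × 2.37) × 0.85 = 6132.0 / 170.64 × 0.85 ≈ 30.5 mL/min
Patient 2: CrCl = (140 − 43) × 75 / (72 × 4) × 0.85 = 7275.0 / 288.00 × 0.85 ≈ 21.5 mL/min
|30.5 − 21.5| = 9.0 mL/min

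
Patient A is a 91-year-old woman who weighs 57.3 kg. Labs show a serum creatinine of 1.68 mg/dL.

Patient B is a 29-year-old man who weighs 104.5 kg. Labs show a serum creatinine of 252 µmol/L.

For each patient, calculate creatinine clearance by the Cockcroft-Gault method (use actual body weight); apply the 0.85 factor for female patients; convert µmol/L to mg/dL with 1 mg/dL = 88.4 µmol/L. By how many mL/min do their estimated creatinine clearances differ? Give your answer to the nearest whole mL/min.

37 mL/min

Patient A: CrCl = (140 − 91) × 57.3 / (72 × 1.68) × 0.85 = 2807.7 / 120.96 × 0.85 ≈ 19.7 mL/min
Patient B: SCr = 252 / 88.4 = 2.851 mg/dL
Patient B: CrCl = (140 − 29) × 104.5 / (72 × 2.851) = 11599.5 / 205.27 ≈ 56.5 mL/min
|19.7 − 56.5| = 36.8 mL/min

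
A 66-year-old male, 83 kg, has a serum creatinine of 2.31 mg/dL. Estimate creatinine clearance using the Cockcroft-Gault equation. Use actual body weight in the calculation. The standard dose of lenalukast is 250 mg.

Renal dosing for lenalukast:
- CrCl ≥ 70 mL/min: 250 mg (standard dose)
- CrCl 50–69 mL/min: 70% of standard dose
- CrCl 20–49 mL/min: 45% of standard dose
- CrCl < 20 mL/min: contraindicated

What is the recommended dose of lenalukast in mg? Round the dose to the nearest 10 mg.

110 mg

CrCl = (140 − 66) × 83 / (72 × 2.31) = 6142.0 / 166.32 ≈ 36.9 mL/min
CrCl ≈ 37 mL/min → bracket 20–49 mL/min.
45% of 250 mg = 112.5 mg → 110 mg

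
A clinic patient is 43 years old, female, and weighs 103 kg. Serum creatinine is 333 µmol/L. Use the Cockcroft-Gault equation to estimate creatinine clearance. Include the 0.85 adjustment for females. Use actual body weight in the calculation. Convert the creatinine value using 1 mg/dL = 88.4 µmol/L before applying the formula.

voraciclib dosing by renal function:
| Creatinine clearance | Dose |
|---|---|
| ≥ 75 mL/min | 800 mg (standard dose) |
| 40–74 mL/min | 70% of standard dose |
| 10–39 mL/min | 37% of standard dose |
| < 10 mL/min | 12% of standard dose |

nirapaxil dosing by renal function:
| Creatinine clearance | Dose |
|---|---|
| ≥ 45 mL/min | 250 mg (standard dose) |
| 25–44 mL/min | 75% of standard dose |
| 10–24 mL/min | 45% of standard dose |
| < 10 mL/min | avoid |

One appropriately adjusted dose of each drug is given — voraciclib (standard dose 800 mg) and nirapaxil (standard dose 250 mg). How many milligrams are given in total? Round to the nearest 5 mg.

SCr = 333 / 88.4 = 3.767 mg/dL
CrCl = (140 − 43) × 103 / (72 × 3.767) × 0.85 = 9991.0 / 271.22 × 0.85 ≈ 31.3 mL/min
CrCl ≈ 31 mL/min.
voraciclib: 10–39 mL/min → 37% of 800 mg = 296 mg.
nirapaxil: 25–44 mL/min → 75% of 250 mg = 187.5 mg.
Total = 296 + 187.5 = 483.5 mg.

485 mg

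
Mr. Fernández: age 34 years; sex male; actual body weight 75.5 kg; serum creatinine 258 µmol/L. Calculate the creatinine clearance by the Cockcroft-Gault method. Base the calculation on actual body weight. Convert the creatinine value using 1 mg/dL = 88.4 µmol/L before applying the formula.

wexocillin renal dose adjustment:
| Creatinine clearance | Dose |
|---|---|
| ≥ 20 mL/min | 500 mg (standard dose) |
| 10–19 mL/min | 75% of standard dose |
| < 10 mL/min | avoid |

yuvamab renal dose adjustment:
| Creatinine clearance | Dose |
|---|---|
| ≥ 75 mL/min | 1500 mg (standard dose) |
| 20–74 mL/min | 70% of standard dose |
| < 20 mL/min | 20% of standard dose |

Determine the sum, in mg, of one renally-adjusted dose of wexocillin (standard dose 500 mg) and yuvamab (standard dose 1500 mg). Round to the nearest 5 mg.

SCr = 258 / 88.4 = 2.919 mg/dL
CrCl = (140 − 34) × 75.5 / (72 × 2.919) = 8003.0 / 210.17 ≈ 38.1 mL/min
CrCl ≈ 38 mL/min.
wexocillin: ≥ 20 mL/min → 100% of 500 mg = 500 mg.
yuvamab: 20–74 mL/min → 70% of 1500 mg = 1050 mg.
Total = 500 + 1050 = 1550 mg.

1550 mg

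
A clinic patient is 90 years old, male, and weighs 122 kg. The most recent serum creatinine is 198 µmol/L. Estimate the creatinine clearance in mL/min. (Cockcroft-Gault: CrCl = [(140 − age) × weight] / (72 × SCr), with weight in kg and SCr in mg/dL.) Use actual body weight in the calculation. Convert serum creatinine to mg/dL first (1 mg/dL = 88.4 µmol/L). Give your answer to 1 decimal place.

37.8 mL/min

SCr = 198 / 88.4 = 2.24 mg/dL
CrCl = (140 − 90) × 122 / (72 × 2.24) = 6100.0 / 161.28 ≈ 37.8 mL/min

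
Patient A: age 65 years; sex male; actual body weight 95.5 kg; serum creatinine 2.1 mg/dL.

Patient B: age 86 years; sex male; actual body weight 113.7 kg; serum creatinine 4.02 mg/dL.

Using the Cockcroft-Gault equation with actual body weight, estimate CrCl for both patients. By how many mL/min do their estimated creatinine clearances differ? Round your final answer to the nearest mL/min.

Patient A: CrCl = (140 − 65) × 95.5 / (72 × 2.1) = 7162.5 / 151.20 ≈ 47.4 mL/min
Patient B: CrCl = (140 − 86) × 113.7 / (72 × 4.02) = 6139.8 / 289.44 ≈ 21.2 mL/min
|47.4 − 21.2| = 26.2 mL/min

26 mL/min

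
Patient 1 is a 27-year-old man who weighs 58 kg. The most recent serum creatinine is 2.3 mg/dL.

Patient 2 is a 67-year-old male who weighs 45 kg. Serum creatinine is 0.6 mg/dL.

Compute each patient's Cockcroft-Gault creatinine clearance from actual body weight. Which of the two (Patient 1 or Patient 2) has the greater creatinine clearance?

Patient 2

Patient 1: CrCl = (140 − 27) × 58 / (72 × 2.3) = 6554.0 / 165.60 ≈ 39.6 mL/min
Patient 2: CrCl = (140 − 67) × 45 / (72 × 0.6) = 3285.0 / 43.20 ≈ 76.0 mL/min
39.6 vs 76.0 mL/min → Patient 2 is higher.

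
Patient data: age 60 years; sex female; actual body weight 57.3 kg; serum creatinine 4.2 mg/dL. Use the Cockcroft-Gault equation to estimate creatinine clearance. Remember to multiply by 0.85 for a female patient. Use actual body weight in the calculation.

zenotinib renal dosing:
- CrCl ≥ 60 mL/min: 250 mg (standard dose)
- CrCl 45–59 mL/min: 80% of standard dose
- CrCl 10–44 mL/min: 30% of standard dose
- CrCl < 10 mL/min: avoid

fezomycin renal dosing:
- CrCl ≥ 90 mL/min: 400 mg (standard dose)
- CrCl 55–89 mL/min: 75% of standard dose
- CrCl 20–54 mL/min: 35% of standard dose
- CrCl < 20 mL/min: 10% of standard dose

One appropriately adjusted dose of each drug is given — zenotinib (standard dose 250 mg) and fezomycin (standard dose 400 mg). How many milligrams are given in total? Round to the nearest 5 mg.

115 mg

CrCl = (140 − 60) × 57.3 / (72 × 4.2) × 0.85 = 4584.0 / 302.40 × 0.85 ≈ 12.9 mL/min
CrCl ≈ 13 mL/min.
zenotinib: 10–44 mL/min → 30% of 250 mg = 75 mg.
fezomycin: < 20 mL/min → 10% of 400 mg = 40 mg.
Total = 75 + 40 = 115 mg.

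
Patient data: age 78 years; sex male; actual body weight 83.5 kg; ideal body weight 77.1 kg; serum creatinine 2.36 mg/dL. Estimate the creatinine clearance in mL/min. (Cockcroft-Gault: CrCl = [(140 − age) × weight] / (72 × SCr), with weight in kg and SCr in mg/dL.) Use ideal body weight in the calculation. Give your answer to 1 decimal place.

CrCl = (140 − 78) × 77.1 / (72 × 2.36) = 4780.2 / 169.92 ≈ 28.1 mL/min

28.1 mL/min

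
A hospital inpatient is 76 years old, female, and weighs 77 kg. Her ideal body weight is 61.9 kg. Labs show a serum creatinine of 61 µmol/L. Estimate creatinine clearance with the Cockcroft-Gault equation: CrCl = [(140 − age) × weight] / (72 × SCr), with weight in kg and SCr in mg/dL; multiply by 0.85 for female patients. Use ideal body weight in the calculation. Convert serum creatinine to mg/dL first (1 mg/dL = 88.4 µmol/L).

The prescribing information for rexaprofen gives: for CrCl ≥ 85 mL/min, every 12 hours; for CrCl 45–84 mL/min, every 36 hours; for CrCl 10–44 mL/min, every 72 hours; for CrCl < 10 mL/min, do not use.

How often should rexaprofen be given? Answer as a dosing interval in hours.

SCr = 61 / 88.4 = 0.69 mg/dL
CrCl = (140 − 76) × 61.9 / (72 × 0.69) × 0.85 = 3961.6 / 49.68 × 0.85 ≈ 67.8 mL/min
CrCl ≈ 68 mL/min → bracket 45–84 mL/min → every 36 hours.

every 36 hours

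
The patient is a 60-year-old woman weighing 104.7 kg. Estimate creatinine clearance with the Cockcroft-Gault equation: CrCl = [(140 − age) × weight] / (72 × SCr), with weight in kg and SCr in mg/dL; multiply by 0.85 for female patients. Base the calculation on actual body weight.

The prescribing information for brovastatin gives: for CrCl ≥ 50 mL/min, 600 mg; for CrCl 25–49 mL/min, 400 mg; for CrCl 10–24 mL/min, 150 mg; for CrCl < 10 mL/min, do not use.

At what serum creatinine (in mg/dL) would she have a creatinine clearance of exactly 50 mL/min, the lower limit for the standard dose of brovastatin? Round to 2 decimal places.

1.98 mg/dL

Standard dose requires CrCl ≥ 50 mL/min.
Set (140 − 60) × 104.7 × 0.85 / (72 × SCr) = 50
SCr = (140 − 60) × 104.7 × 0.85 / (72 × 50) = 1.978 mg/dL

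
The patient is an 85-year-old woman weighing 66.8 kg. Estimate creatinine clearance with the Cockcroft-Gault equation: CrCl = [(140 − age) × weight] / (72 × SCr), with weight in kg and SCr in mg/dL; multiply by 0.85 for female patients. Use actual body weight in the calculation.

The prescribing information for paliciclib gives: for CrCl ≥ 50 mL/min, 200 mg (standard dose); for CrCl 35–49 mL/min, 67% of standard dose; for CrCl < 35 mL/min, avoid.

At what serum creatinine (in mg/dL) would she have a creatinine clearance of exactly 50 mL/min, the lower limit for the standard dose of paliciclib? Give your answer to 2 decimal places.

0.87 mg/dL

Standard dose requires CrCl ≥ 50 mL/min.
Set (140 − 85) × 66.8 × 0.85 / (72 × SCr) = 50
SCr = (140 − 85) × 66.8 × 0.85 / (72 × 50) = 0.867 mg/dL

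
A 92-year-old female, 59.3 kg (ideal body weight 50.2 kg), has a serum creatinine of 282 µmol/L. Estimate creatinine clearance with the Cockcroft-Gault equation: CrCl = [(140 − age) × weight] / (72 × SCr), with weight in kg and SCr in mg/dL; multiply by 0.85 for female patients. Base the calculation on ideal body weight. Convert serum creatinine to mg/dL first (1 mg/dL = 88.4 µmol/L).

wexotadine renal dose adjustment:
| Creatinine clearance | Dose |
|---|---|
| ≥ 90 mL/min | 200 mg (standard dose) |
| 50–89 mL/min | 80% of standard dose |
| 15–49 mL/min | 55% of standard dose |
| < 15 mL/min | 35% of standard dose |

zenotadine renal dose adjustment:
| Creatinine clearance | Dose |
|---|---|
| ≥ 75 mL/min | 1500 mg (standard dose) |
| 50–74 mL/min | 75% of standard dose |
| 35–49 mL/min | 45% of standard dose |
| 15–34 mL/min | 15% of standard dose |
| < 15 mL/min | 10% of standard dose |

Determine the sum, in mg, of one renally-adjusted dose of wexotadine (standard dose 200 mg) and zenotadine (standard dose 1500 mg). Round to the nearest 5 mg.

220 mg

SCr = 282 / 88.4 = 3.19 mg/dL
CrCl = (140 − 92) × 50.2 / (72 × 3.19) × 0.85 = 2409.6 / 229.68 × 0.85 ≈ 8.9 mL/min
CrCl ≈ 9 mL/min.
wexotadine: < 15 mL/min → 35% of 200 mg = 70 mg.
zenotadine: < 15 mL/min → 10% of 1500 mg = 150 mg.
Total = 70 + 150 = 220 mg.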